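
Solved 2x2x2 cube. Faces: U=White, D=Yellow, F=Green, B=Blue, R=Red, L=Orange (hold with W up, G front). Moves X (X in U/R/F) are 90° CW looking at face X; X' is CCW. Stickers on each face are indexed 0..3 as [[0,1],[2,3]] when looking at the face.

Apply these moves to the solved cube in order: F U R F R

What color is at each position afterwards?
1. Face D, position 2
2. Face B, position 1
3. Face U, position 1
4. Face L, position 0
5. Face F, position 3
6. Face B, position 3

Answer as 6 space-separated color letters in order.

After move 1 (F): F=GGGG U=WWOO R=WRWR D=RRYY L=OYOY
After move 2 (U): U=OWOW F=WRGG R=BBWR B=OYBB L=GGOY
After move 3 (R): R=WBRB U=OROG F=WRGY D=RBYO B=WYWB
After move 4 (F): F=GWYR U=ORYG R=OBGB D=RWYO L=GROB
After move 5 (R): R=GOBB U=OWYR F=GWYO D=RWYW B=GYRB
Query 1: D[2] = Y
Query 2: B[1] = Y
Query 3: U[1] = W
Query 4: L[0] = G
Query 5: F[3] = O
Query 6: B[3] = B

Answer: Y Y W G O B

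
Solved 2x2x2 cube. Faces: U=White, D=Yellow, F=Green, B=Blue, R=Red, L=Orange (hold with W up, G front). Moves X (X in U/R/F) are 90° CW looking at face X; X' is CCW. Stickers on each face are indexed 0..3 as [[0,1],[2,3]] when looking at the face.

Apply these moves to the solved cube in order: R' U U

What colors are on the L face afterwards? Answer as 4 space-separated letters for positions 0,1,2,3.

After move 1 (R'): R=RRRR U=WBWB F=GWGW D=YGYG B=YBYB
After move 2 (U): U=WWBB F=RRGW R=YBRR B=OOYB L=GWOO
After move 3 (U): U=BWBW F=YBGW R=OORR B=GWYB L=RROO
Query: L face = RROO

Answer: R R O O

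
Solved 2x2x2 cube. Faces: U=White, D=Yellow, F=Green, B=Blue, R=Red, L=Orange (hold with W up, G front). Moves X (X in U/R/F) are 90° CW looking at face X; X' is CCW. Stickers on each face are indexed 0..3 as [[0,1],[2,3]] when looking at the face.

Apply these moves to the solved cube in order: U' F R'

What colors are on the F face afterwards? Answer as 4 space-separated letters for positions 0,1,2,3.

After move 1 (U'): U=WWWW F=OOGG R=GGRR B=RRBB L=BBOO
After move 2 (F): F=GOGO U=WWOB R=WGWR D=RGYY L=BYOY
After move 3 (R'): R=GRWW U=WBOR F=GWGB D=ROYO B=YRGB
Query: F face = GWGB

Answer: G W G B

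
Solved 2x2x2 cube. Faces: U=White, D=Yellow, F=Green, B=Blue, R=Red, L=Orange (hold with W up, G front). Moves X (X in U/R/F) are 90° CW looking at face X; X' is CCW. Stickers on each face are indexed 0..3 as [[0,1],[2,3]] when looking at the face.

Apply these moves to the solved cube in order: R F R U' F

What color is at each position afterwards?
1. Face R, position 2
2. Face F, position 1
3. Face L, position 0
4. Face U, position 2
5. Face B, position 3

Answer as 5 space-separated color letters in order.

Answer: O O O B B

Derivation:
After move 1 (R): R=RRRR U=WGWG F=GYGY D=YBYB B=WBWB
After move 2 (F): F=GGYY U=WGOO R=WRGR D=RRYB L=OYOB
After move 3 (R): R=GWRR U=WGOY F=GRYB D=RWYW B=OBGB
After move 4 (U'): U=GYWO F=OYYB R=GRRR B=GWGB L=OBOB
After move 5 (F): F=YOBY U=GYBB R=WROR D=RGYW L=OROW
Query 1: R[2] = O
Query 2: F[1] = O
Query 3: L[0] = O
Query 4: U[2] = B
Query 5: B[3] = B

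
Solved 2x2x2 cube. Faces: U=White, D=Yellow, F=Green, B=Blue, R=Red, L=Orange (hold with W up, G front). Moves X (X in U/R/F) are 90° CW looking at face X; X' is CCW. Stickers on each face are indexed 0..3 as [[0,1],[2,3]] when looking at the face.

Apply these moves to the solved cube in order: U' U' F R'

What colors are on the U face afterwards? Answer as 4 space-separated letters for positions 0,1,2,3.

Answer: W B O G

Derivation:
After move 1 (U'): U=WWWW F=OOGG R=GGRR B=RRBB L=BBOO
After move 2 (U'): U=WWWW F=BBGG R=OORR B=GGBB L=RROO
After move 3 (F): F=GBGB U=WWOR R=WOWR D=ROYY L=RYOY
After move 4 (R'): R=ORWW U=WBOG F=GWGR D=RBYB B=YGOB
Query: U face = WBOG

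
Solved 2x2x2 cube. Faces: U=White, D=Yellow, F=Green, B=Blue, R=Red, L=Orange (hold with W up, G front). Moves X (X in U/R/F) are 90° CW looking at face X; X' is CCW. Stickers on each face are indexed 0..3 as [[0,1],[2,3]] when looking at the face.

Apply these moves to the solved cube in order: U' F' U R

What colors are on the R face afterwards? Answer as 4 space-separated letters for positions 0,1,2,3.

After move 1 (U'): U=WWWW F=OOGG R=GGRR B=RRBB L=BBOO
After move 2 (F'): F=OGOG U=WWGR R=YGYR D=BOYY L=BWOW
After move 3 (U): U=GWRW F=YGOG R=RRYR B=BWBB L=OGOW
After move 4 (R): R=YRRR U=GGRG F=YOOY D=BBYB B=WWWB
Query: R face = YRRR

Answer: Y R R R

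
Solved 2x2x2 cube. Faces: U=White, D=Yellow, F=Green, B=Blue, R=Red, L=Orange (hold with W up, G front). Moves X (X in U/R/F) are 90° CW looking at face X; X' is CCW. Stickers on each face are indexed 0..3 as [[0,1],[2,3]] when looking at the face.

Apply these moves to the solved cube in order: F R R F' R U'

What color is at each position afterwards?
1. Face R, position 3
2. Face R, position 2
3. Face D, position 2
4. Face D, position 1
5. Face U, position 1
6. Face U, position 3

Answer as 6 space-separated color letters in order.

Answer: W W Y G G R

Derivation:
After move 1 (F): F=GGGG U=WWOO R=WRWR D=RRYY L=OYOY
After move 2 (R): R=WWRR U=WGOG F=GRGY D=RBYB B=OBWB
After move 3 (R): R=RWRW U=WROY F=GBGB D=RWYO B=GBGB
After move 4 (F'): F=BBGG U=WRRR R=WWRW D=YYYO L=OYOO
After move 5 (R): R=RWWW U=WBRG F=BYGO D=YGYG B=RBRB
After move 6 (U'): U=BGWR F=OYGO R=BYWW B=RWRB L=RBOO
Query 1: R[3] = W
Query 2: R[2] = W
Query 3: D[2] = Y
Query 4: D[1] = G
Query 5: U[1] = G
Query 6: U[3] = R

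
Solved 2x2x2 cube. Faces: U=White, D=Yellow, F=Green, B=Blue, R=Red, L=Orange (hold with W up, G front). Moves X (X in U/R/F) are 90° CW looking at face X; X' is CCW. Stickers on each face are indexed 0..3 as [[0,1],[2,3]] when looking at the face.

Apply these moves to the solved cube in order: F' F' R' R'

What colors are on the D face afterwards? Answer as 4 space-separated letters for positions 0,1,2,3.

After move 1 (F'): F=GGGG U=WWRR R=YRYR D=OOYY L=OWOW
After move 2 (F'): F=GGGG U=WWYY R=OROR D=WWYY L=OROR
After move 3 (R'): R=RROO U=WBYB F=GWGY D=WGYG B=YBWB
After move 4 (R'): R=RORO U=WWYY F=GBGB D=WWYY B=GBGB
Query: D face = WWYY

Answer: W W Y Y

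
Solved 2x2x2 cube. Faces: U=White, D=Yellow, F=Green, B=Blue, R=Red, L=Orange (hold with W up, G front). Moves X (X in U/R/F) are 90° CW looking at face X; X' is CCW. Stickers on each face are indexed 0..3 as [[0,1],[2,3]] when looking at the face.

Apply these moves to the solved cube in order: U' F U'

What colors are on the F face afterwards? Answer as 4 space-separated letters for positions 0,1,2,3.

Answer: B Y G O

Derivation:
After move 1 (U'): U=WWWW F=OOGG R=GGRR B=RRBB L=BBOO
After move 2 (F): F=GOGO U=WWOB R=WGWR D=RGYY L=BYOY
After move 3 (U'): U=WBWO F=BYGO R=GOWR B=WGBB L=RROY
Query: F face = BYGO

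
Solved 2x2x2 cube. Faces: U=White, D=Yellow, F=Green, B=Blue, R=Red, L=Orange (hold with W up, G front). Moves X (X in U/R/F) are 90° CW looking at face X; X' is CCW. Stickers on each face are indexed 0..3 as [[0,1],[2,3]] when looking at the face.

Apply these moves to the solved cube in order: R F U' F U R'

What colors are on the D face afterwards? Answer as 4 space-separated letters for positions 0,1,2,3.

After move 1 (R): R=RRRR U=WGWG F=GYGY D=YBYB B=WBWB
After move 2 (F): F=GGYY U=WGOO R=WRGR D=RRYB L=OYOB
After move 3 (U'): U=GOWO F=OYYY R=GGGR B=WRWB L=WBOB
After move 4 (F): F=YOYY U=GOBB R=WGOR D=GGYB L=WROR
After move 5 (U): U=BGBO F=WGYY R=WROR B=WRWB L=YOOR
After move 6 (R'): R=RRWO U=BWBW F=WGYO D=GGYY B=BRGB
Query: D face = GGYY

Answer: G G Y Y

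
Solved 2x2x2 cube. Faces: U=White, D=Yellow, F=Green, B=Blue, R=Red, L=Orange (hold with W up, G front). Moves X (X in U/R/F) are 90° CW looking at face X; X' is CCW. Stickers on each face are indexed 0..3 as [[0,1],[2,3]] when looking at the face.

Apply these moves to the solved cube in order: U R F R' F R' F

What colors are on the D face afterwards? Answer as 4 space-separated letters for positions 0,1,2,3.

After move 1 (U): U=WWWW F=RRGG R=BBRR B=OOBB L=GGOO
After move 2 (R): R=RBRB U=WRWG F=RYGY D=YBYO B=WOWB
After move 3 (F): F=GRYY U=WROG R=WBGB D=RRYO L=GYOB
After move 4 (R'): R=BBWG U=WWOW F=GRYG D=RRYY B=OORB
After move 5 (F): F=YGGR U=WWBY R=OBWG D=WBYY L=GROR
After move 6 (R'): R=BGOW U=WRBO F=YWGY D=WGYR B=YOBB
After move 7 (F): F=GYYW U=WRRR R=BGOW D=OBYR L=GWOG
Query: D face = OBYR

Answer: O B Y R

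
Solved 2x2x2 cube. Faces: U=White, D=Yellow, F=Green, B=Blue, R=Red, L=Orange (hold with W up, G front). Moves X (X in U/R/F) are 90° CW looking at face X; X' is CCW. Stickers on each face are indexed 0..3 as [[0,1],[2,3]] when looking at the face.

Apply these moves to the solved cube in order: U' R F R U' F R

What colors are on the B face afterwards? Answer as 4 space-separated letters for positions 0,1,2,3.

Answer: R W Y B

Derivation:
After move 1 (U'): U=WWWW F=OOGG R=GGRR B=RRBB L=BBOO
After move 2 (R): R=RGRG U=WOWG F=OYGY D=YBYR B=WRWB
After move 3 (F): F=GOYY U=WOOB R=WGGG D=RRYR L=BYOB
After move 4 (R): R=GWGG U=WOOY F=GRYR D=RWYW B=BROB
After move 5 (U'): U=OYWO F=BYYR R=GRGG B=GWOB L=BROB
After move 6 (F): F=YBRY U=OYBR R=WROG D=GGYW L=BROW
After move 7 (R): R=OWGR U=OBBY F=YGRW D=GOYG B=RWYB
Query: B face = RWYB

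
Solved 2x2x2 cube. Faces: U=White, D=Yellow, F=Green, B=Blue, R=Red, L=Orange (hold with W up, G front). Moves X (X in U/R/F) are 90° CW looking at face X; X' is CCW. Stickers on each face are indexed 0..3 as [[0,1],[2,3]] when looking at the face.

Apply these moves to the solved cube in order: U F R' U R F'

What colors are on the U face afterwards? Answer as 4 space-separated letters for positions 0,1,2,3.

After move 1 (U): U=WWWW F=RRGG R=BBRR B=OOBB L=GGOO
After move 2 (F): F=GRGR U=WWOG R=WBWR D=RBYY L=GYOY
After move 3 (R'): R=BRWW U=WBOO F=GWGG D=RRYR B=YOBB
After move 4 (U): U=OWOB F=BRGG R=YOWW B=GYBB L=GWOY
After move 5 (R): R=WYWO U=OROG F=BRGR D=RBYG B=BYWB
After move 6 (F'): F=RRBG U=ORWW R=BYRO D=WYYG L=GGOO
Query: U face = ORWW

Answer: O R W W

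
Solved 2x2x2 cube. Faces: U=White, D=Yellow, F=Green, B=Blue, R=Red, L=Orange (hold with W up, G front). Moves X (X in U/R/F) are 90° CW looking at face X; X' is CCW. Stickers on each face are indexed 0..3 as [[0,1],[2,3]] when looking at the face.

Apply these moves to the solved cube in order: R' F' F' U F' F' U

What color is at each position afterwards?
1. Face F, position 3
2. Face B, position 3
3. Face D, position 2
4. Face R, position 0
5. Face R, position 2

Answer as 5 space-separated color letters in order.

Answer: O B Y O G

Derivation:
After move 1 (R'): R=RRRR U=WBWB F=GWGW D=YGYG B=YBYB
After move 2 (F'): F=WWGG U=WBRR R=GRYR D=OOYG L=OBOW
After move 3 (F'): F=WGWG U=WBGY R=OROR D=BWYG L=OROR
After move 4 (U): U=GWYB F=ORWG R=YBOR B=ORYB L=WGOR
After move 5 (F'): F=RGOW U=GWYO R=WBBR D=GRYG L=WBOY
After move 6 (F'): F=GWRO U=GWWB R=RBGR D=BYYG L=WOOY
After move 7 (U): U=WGBW F=RBRO R=ORGR B=WOYB L=GWOY
Query 1: F[3] = O
Query 2: B[3] = B
Query 3: D[2] = Y
Query 4: R[0] = O
Query 5: R[2] = G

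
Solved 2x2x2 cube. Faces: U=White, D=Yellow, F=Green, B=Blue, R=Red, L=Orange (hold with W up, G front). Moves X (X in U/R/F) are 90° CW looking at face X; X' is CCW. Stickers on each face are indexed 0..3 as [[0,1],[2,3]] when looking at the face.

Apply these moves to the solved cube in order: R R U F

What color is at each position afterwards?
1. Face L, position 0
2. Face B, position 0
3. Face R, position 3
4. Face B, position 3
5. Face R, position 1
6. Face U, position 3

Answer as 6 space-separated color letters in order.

Answer: G O R B B B

Derivation:
After move 1 (R): R=RRRR U=WGWG F=GYGY D=YBYB B=WBWB
After move 2 (R): R=RRRR U=WYWY F=GBGB D=YWYW B=GBGB
After move 3 (U): U=WWYY F=RRGB R=GBRR B=OOGB L=GBOO
After move 4 (F): F=GRBR U=WWOB R=YBYR D=RGYW L=GYOW
Query 1: L[0] = G
Query 2: B[0] = O
Query 3: R[3] = R
Query 4: B[3] = B
Query 5: R[1] = B
Query 6: U[3] = B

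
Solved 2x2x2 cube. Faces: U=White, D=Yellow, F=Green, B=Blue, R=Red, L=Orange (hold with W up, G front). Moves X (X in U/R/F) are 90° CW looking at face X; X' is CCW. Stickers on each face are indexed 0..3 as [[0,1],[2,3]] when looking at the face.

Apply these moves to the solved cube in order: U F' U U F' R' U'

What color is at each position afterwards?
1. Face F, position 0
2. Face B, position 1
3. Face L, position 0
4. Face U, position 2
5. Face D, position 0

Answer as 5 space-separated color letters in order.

After move 1 (U): U=WWWW F=RRGG R=BBRR B=OOBB L=GGOO
After move 2 (F'): F=RGRG U=WWBR R=YBYR D=GOYY L=GWOW
After move 3 (U): U=BWRW F=YBRG R=OOYR B=GWBB L=RGOW
After move 4 (U): U=RBWW F=OORG R=GWYR B=RGBB L=YBOW
After move 5 (F'): F=OGOR U=RBGY R=OWGR D=BWYY L=YWOW
After move 6 (R'): R=WROG U=RBGR F=OBOY D=BGYR B=YGWB
After move 7 (U'): U=BRRG F=YWOY R=OBOG B=WRWB L=YGOW
Query 1: F[0] = Y
Query 2: B[1] = R
Query 3: L[0] = Y
Query 4: U[2] = R
Query 5: D[0] = B

Answer: Y R Y R B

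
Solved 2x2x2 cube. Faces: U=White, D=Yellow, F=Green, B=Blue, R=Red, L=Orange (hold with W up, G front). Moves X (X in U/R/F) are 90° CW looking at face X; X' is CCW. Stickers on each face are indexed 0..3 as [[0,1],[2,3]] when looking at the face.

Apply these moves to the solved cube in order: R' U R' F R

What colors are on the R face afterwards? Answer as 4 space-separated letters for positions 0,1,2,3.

Answer: O B R R

Derivation:
After move 1 (R'): R=RRRR U=WBWB F=GWGW D=YGYG B=YBYB
After move 2 (U): U=WWBB F=RRGW R=YBRR B=OOYB L=GWOO
After move 3 (R'): R=BRYR U=WYBO F=RWGB D=YRYW B=GOGB
After move 4 (F): F=GRBW U=WYOW R=BROR D=YBYW L=GYOR
After move 5 (R): R=OBRR U=WROW F=GBBW D=YGYG B=WOYB
Query: R face = OBRR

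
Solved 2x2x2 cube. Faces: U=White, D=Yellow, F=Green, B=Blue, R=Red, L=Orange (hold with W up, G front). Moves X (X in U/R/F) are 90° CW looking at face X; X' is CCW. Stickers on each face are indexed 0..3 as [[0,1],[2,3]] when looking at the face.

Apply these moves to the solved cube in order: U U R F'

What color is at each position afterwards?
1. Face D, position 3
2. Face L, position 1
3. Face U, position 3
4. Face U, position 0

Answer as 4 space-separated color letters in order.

After move 1 (U): U=WWWW F=RRGG R=BBRR B=OOBB L=GGOO
After move 2 (U): U=WWWW F=BBGG R=OORR B=GGBB L=RROO
After move 3 (R): R=RORO U=WBWG F=BYGY D=YBYG B=WGWB
After move 4 (F'): F=YYBG U=WBRR R=BOYO D=ROYG L=RGOW
Query 1: D[3] = G
Query 2: L[1] = G
Query 3: U[3] = R
Query 4: U[0] = W

Answer: G G R W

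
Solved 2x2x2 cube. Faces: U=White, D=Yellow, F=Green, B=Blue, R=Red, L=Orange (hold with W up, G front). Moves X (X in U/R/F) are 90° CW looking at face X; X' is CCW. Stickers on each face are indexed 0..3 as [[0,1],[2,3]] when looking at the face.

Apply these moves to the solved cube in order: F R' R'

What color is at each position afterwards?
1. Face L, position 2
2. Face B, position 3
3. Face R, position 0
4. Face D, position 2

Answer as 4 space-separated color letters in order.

Answer: O B R Y

Derivation:
After move 1 (F): F=GGGG U=WWOO R=WRWR D=RRYY L=OYOY
After move 2 (R'): R=RRWW U=WBOB F=GWGO D=RGYG B=YBRB
After move 3 (R'): R=RWRW U=WROY F=GBGB D=RWYO B=GBGB
Query 1: L[2] = O
Query 2: B[3] = B
Query 3: R[0] = R
Query 4: D[2] = Y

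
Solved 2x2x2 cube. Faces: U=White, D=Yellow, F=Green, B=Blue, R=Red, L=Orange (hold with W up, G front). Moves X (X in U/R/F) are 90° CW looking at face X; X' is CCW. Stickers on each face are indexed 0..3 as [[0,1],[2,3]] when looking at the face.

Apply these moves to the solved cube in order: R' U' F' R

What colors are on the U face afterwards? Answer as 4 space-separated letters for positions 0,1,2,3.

After move 1 (R'): R=RRRR U=WBWB F=GWGW D=YGYG B=YBYB
After move 2 (U'): U=BBWW F=OOGW R=GWRR B=RRYB L=YBOO
After move 3 (F'): F=OWOG U=BBGR R=GWYR D=BOYG L=YWOW
After move 4 (R): R=YGRW U=BWGG F=OOOG D=BYYR B=RRBB
Query: U face = BWGG

Answer: B W G G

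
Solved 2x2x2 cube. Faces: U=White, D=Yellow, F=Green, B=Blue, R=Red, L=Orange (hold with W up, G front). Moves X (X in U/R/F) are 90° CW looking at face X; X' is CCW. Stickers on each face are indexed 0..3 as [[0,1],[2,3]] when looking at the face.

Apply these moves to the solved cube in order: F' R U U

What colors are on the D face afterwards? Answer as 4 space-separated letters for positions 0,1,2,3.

After move 1 (F'): F=GGGG U=WWRR R=YRYR D=OOYY L=OWOW
After move 2 (R): R=YYRR U=WGRG F=GOGY D=OBYB B=RBWB
After move 3 (U): U=RWGG F=YYGY R=RBRR B=OWWB L=GOOW
After move 4 (U): U=GRGW F=RBGY R=OWRR B=GOWB L=YYOW
Query: D face = OBYB

Answer: O B Y B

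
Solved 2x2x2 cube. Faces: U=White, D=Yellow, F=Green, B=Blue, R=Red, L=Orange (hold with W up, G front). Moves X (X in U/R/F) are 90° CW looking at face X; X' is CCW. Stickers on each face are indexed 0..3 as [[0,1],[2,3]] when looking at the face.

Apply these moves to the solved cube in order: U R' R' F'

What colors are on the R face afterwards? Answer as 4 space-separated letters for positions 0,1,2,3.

After move 1 (U): U=WWWW F=RRGG R=BBRR B=OOBB L=GGOO
After move 2 (R'): R=BRBR U=WBWO F=RWGW D=YRYG B=YOYB
After move 3 (R'): R=RRBB U=WYWY F=RBGO D=YWYW B=GORB
After move 4 (F'): F=BORG U=WYRB R=WRYB D=GOYW L=GYOW
Query: R face = WRYB

Answer: W R Y B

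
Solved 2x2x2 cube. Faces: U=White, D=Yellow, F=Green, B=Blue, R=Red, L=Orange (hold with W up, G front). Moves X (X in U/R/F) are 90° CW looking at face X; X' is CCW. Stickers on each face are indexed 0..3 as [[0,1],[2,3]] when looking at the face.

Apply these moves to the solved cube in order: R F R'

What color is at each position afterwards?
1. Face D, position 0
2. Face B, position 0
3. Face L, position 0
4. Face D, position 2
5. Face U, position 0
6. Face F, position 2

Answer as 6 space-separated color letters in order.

Answer: R B O Y W Y

Derivation:
After move 1 (R): R=RRRR U=WGWG F=GYGY D=YBYB B=WBWB
After move 2 (F): F=GGYY U=WGOO R=WRGR D=RRYB L=OYOB
After move 3 (R'): R=RRWG U=WWOW F=GGYO D=RGYY B=BBRB
Query 1: D[0] = R
Query 2: B[0] = B
Query 3: L[0] = O
Query 4: D[2] = Y
Query 5: U[0] = W
Query 6: F[2] = Y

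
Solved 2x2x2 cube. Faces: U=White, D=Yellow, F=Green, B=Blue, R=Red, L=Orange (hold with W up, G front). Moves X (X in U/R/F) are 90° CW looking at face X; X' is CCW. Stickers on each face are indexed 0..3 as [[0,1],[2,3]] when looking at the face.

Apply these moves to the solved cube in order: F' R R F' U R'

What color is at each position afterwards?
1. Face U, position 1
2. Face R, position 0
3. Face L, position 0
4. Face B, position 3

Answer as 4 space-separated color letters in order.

After move 1 (F'): F=GGGG U=WWRR R=YRYR D=OOYY L=OWOW
After move 2 (R): R=YYRR U=WGRG F=GOGY D=OBYB B=RBWB
After move 3 (R): R=RYRY U=WORY F=GBGB D=OWYR B=GBGB
After move 4 (F'): F=BBGG U=WORR R=WYOY D=WWYR L=OYOR
After move 5 (U): U=RWRO F=WYGG R=GBOY B=OYGB L=BBOR
After move 6 (R'): R=BYGO U=RGRO F=WWGO D=WYYG B=RYWB
Query 1: U[1] = G
Query 2: R[0] = B
Query 3: L[0] = B
Query 4: B[3] = B

Answer: G B B B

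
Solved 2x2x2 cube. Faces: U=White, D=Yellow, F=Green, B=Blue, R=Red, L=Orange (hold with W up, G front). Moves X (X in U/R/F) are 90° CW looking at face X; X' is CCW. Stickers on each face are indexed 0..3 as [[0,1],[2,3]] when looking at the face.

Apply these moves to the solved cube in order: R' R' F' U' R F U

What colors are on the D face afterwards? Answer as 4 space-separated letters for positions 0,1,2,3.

Answer: R Y Y W

Derivation:
After move 1 (R'): R=RRRR U=WBWB F=GWGW D=YGYG B=YBYB
After move 2 (R'): R=RRRR U=WYWY F=GBGB D=YWYW B=GBGB
After move 3 (F'): F=BBGG U=WYRR R=WRYR D=OOYW L=OYOW
After move 4 (U'): U=YRWR F=OYGG R=BBYR B=WRGB L=GBOW
After move 5 (R): R=YBRB U=YYWG F=OOGW D=OGYW B=RRRB
After move 6 (F): F=GOWO U=YYWB R=WBGB D=RYYW L=GOOG
After move 7 (U): U=WYBY F=WBWO R=RRGB B=GORB L=GOOG
Query: D face = RYYW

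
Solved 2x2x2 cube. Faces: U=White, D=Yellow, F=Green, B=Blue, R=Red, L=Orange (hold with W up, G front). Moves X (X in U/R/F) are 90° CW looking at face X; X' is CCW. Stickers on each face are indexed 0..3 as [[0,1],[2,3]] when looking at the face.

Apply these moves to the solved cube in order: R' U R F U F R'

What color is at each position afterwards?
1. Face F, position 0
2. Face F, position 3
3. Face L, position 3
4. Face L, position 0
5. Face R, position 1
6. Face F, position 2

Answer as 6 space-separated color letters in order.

After move 1 (R'): R=RRRR U=WBWB F=GWGW D=YGYG B=YBYB
After move 2 (U): U=WWBB F=RRGW R=YBRR B=OOYB L=GWOO
After move 3 (R): R=RYRB U=WRBW F=RGGG D=YYYO B=BOWB
After move 4 (F): F=GRGG U=WROW R=BYWB D=RRYO L=GYOY
After move 5 (U): U=OWWR F=BYGG R=BOWB B=GYWB L=GROY
After move 6 (F): F=GBGY U=OWYR R=WORB D=WBYO L=GROR
After move 7 (R'): R=OBWR U=OWYG F=GWGR D=WBYY B=OYBB
Query 1: F[0] = G
Query 2: F[3] = R
Query 3: L[3] = R
Query 4: L[0] = G
Query 5: R[1] = B
Query 6: F[2] = G

Answer: G R R G B G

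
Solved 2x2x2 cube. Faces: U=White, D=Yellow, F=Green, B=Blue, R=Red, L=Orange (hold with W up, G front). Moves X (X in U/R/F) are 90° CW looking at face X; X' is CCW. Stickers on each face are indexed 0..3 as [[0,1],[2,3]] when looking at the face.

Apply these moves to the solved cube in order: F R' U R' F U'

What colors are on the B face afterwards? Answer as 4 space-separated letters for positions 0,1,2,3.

After move 1 (F): F=GGGG U=WWOO R=WRWR D=RRYY L=OYOY
After move 2 (R'): R=RRWW U=WBOB F=GWGO D=RGYG B=YBRB
After move 3 (U): U=OWBB F=RRGO R=YBWW B=OYRB L=GWOY
After move 4 (R'): R=BWYW U=ORBO F=RWGB D=RRYO B=GYGB
After move 5 (F): F=GRBW U=ORYW R=BWOW D=YBYO L=GROR
After move 6 (U'): U=RWOY F=GRBW R=GROW B=BWGB L=GYOR
Query: B face = BWGB

Answer: B W G B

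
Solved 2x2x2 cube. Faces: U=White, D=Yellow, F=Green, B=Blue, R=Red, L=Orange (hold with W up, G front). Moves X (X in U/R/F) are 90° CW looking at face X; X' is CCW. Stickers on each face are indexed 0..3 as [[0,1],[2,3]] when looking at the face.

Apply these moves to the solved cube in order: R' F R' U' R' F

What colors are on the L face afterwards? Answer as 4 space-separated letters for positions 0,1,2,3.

After move 1 (R'): R=RRRR U=WBWB F=GWGW D=YGYG B=YBYB
After move 2 (F): F=GGWW U=WBOO R=WRBR D=RRYG L=OYOG
After move 3 (R'): R=RRWB U=WYOY F=GBWO D=RGYW B=GBRB
After move 4 (U'): U=YYWO F=OYWO R=GBWB B=RRRB L=GBOG
After move 5 (R'): R=BBGW U=YRWR F=OYWO D=RYYO B=WRGB
After move 6 (F): F=WOOY U=YRGB R=WBRW D=GBYO L=GROY
Query: L face = GROY

Answer: G R O Y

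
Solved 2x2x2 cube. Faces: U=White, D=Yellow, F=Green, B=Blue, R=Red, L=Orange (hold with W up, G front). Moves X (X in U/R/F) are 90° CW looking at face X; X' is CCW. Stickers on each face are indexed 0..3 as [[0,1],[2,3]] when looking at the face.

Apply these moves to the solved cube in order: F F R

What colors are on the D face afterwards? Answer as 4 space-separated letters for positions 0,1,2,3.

Answer: W B Y B

Derivation:
After move 1 (F): F=GGGG U=WWOO R=WRWR D=RRYY L=OYOY
After move 2 (F): F=GGGG U=WWYY R=OROR D=WWYY L=OROR
After move 3 (R): R=OORR U=WGYG F=GWGY D=WBYB B=YBWB
Query: D face = WBYB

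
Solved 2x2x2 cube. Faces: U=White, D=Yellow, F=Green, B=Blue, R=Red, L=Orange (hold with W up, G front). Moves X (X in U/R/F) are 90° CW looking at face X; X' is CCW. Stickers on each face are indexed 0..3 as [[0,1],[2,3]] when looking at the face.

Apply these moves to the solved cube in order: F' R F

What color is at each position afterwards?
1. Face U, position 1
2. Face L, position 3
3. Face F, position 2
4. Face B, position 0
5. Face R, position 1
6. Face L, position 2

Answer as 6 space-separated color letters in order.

Answer: G B Y R Y O

Derivation:
After move 1 (F'): F=GGGG U=WWRR R=YRYR D=OOYY L=OWOW
After move 2 (R): R=YYRR U=WGRG F=GOGY D=OBYB B=RBWB
After move 3 (F): F=GGYO U=WGWW R=RYGR D=RYYB L=OOOB
Query 1: U[1] = G
Query 2: L[3] = B
Query 3: F[2] = Y
Query 4: B[0] = R
Query 5: R[1] = Y
Query 6: L[2] = O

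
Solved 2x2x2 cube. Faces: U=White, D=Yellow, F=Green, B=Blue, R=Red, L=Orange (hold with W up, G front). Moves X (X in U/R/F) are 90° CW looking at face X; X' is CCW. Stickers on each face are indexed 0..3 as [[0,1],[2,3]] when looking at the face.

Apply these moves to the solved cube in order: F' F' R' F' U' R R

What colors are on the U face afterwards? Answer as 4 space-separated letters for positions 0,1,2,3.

After move 1 (F'): F=GGGG U=WWRR R=YRYR D=OOYY L=OWOW
After move 2 (F'): F=GGGG U=WWYY R=OROR D=WWYY L=OROR
After move 3 (R'): R=RROO U=WBYB F=GWGY D=WGYG B=YBWB
After move 4 (F'): F=WYGG U=WBRO R=GRWO D=RRYG L=OBOY
After move 5 (U'): U=BOWR F=OBGG R=WYWO B=GRWB L=YBOY
After move 6 (R): R=WWOY U=BBWG F=ORGG D=RWYG B=RROB
After move 7 (R): R=OWYW U=BRWG F=OWGG D=ROYR B=GRBB
Query: U face = BRWG

Answer: B R W G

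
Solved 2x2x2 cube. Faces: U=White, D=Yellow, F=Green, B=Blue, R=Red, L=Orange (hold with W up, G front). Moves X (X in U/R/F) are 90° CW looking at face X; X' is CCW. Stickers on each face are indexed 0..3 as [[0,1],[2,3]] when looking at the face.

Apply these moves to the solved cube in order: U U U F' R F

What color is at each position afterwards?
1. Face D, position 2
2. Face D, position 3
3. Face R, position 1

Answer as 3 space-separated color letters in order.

After move 1 (U): U=WWWW F=RRGG R=BBRR B=OOBB L=GGOO
After move 2 (U): U=WWWW F=BBGG R=OORR B=GGBB L=RROO
After move 3 (U): U=WWWW F=OOGG R=GGRR B=RRBB L=BBOO
After move 4 (F'): F=OGOG U=WWGR R=YGYR D=BOYY L=BWOW
After move 5 (R): R=YYRG U=WGGG F=OOOY D=BBYR B=RRWB
After move 6 (F): F=OOYO U=WGWW R=GYGG D=RYYR L=BBOB
Query 1: D[2] = Y
Query 2: D[3] = R
Query 3: R[1] = Y

Answer: Y R Y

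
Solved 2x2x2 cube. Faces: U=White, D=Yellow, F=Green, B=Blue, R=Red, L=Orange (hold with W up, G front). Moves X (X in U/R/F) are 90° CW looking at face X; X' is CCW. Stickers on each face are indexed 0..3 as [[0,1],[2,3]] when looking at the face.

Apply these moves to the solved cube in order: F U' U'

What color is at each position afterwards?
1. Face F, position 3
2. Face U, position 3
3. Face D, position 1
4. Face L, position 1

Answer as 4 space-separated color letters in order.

Answer: G W R R

Derivation:
After move 1 (F): F=GGGG U=WWOO R=WRWR D=RRYY L=OYOY
After move 2 (U'): U=WOWO F=OYGG R=GGWR B=WRBB L=BBOY
After move 3 (U'): U=OOWW F=BBGG R=OYWR B=GGBB L=WROY
Query 1: F[3] = G
Query 2: U[3] = W
Query 3: D[1] = R
Query 4: L[1] = R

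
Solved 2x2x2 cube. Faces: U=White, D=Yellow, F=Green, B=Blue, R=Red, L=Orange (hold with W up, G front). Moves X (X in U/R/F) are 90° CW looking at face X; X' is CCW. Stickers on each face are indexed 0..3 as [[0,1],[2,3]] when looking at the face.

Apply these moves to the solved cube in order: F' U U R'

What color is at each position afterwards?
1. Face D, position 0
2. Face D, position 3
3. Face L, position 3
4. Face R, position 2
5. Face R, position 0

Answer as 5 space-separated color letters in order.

Answer: O G W O W

Derivation:
After move 1 (F'): F=GGGG U=WWRR R=YRYR D=OOYY L=OWOW
After move 2 (U): U=RWRW F=YRGG R=BBYR B=OWBB L=GGOW
After move 3 (U): U=RRWW F=BBGG R=OWYR B=GGBB L=YROW
After move 4 (R'): R=WROY U=RBWG F=BRGW D=OBYG B=YGOB
Query 1: D[0] = O
Query 2: D[3] = G
Query 3: L[3] = W
Query 4: R[2] = O
Query 5: R[0] = W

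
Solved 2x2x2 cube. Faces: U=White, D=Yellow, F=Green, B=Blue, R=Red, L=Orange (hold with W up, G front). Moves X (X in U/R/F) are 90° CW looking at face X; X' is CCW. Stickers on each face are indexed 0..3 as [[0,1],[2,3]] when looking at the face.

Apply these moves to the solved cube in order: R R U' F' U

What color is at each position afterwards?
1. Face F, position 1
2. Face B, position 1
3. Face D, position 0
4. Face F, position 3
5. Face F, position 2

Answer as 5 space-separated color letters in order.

After move 1 (R): R=RRRR U=WGWG F=GYGY D=YBYB B=WBWB
After move 2 (R): R=RRRR U=WYWY F=GBGB D=YWYW B=GBGB
After move 3 (U'): U=YYWW F=OOGB R=GBRR B=RRGB L=GBOO
After move 4 (F'): F=OBOG U=YYGR R=WBYR D=BOYW L=GWOW
After move 5 (U): U=GYRY F=WBOG R=RRYR B=GWGB L=OBOW
Query 1: F[1] = B
Query 2: B[1] = W
Query 3: D[0] = B
Query 4: F[3] = G
Query 5: F[2] = O

Answer: B W B G O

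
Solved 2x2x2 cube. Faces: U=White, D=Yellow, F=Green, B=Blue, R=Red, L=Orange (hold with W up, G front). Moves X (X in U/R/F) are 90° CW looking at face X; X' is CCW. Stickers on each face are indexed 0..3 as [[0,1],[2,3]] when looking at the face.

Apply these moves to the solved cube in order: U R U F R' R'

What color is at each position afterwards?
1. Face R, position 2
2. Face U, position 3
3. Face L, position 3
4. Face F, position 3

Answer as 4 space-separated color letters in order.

After move 1 (U): U=WWWW F=RRGG R=BBRR B=OOBB L=GGOO
After move 2 (R): R=RBRB U=WRWG F=RYGY D=YBYO B=WOWB
After move 3 (U): U=WWGR F=RBGY R=WORB B=GGWB L=RYOO
After move 4 (F): F=GRYB U=WWOY R=GORB D=RWYO L=RYOB
After move 5 (R'): R=OBGR U=WWOG F=GWYY D=RRYB B=OGWB
After move 6 (R'): R=BROG U=WWOO F=GWYG D=RWYY B=BGRB
Query 1: R[2] = O
Query 2: U[3] = O
Query 3: L[3] = B
Query 4: F[3] = G

Answer: O O B G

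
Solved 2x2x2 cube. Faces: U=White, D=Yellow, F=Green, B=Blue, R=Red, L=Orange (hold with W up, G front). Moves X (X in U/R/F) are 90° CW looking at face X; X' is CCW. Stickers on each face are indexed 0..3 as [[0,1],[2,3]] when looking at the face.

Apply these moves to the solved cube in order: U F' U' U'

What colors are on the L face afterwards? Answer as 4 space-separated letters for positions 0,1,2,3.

Answer: Y B O W

Derivation:
After move 1 (U): U=WWWW F=RRGG R=BBRR B=OOBB L=GGOO
After move 2 (F'): F=RGRG U=WWBR R=YBYR D=GOYY L=GWOW
After move 3 (U'): U=WRWB F=GWRG R=RGYR B=YBBB L=OOOW
After move 4 (U'): U=RBWW F=OORG R=GWYR B=RGBB L=YBOW
Query: L face = YBOW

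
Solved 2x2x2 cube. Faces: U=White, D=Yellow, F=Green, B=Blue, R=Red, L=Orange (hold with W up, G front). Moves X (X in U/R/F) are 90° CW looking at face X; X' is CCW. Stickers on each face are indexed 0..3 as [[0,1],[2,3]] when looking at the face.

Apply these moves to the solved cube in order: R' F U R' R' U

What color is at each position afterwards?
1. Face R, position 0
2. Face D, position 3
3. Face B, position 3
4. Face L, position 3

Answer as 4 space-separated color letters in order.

After move 1 (R'): R=RRRR U=WBWB F=GWGW D=YGYG B=YBYB
After move 2 (F): F=GGWW U=WBOO R=WRBR D=RRYG L=OYOG
After move 3 (U): U=OWOB F=WRWW R=YBBR B=OYYB L=GGOG
After move 4 (R'): R=BRYB U=OYOO F=WWWB D=RRYW B=GYRB
After move 5 (R'): R=RBBY U=OROG F=WYWO D=RWYB B=WYRB
After move 6 (U): U=OOGR F=RBWO R=WYBY B=GGRB L=WYOG
Query 1: R[0] = W
Query 2: D[3] = B
Query 3: B[3] = B
Query 4: L[3] = G

Answer: W B B G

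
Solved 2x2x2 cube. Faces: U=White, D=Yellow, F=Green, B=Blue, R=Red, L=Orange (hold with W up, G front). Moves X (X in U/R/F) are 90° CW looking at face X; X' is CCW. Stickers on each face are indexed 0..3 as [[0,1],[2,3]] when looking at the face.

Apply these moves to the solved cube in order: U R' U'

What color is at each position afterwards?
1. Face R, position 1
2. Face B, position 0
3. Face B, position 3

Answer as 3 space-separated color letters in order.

Answer: W B B

Derivation:
After move 1 (U): U=WWWW F=RRGG R=BBRR B=OOBB L=GGOO
After move 2 (R'): R=BRBR U=WBWO F=RWGW D=YRYG B=YOYB
After move 3 (U'): U=BOWW F=GGGW R=RWBR B=BRYB L=YOOO
Query 1: R[1] = W
Query 2: B[0] = B
Query 3: B[3] = B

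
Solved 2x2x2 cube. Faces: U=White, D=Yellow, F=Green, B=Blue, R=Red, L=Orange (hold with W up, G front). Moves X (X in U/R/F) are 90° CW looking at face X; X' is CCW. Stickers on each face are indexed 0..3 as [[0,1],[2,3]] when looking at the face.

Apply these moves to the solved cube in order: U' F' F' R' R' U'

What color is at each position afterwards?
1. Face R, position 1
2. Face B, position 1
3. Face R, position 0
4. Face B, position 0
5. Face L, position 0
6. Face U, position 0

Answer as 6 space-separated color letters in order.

After move 1 (U'): U=WWWW F=OOGG R=GGRR B=RRBB L=BBOO
After move 2 (F'): F=OGOG U=WWGR R=YGYR D=BOYY L=BWOW
After move 3 (F'): F=GGOO U=WWYY R=OGBR D=WWYY L=BROG
After move 4 (R'): R=GROB U=WBYR F=GWOY D=WGYO B=YRWB
After move 5 (R'): R=RBGO U=WWYY F=GBOR D=WWYY B=ORGB
After move 6 (U'): U=WYWY F=BROR R=GBGO B=RBGB L=OROG
Query 1: R[1] = B
Query 2: B[1] = B
Query 3: R[0] = G
Query 4: B[0] = R
Query 5: L[0] = O
Query 6: U[0] = W

Answer: B B G R O W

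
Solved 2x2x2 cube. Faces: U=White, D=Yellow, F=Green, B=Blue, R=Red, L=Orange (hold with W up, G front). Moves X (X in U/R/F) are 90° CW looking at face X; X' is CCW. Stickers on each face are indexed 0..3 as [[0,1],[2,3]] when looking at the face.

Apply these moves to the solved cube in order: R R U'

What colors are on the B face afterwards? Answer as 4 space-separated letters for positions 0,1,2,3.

After move 1 (R): R=RRRR U=WGWG F=GYGY D=YBYB B=WBWB
After move 2 (R): R=RRRR U=WYWY F=GBGB D=YWYW B=GBGB
After move 3 (U'): U=YYWW F=OOGB R=GBRR B=RRGB L=GBOO
Query: B face = RRGB

Answer: R R G B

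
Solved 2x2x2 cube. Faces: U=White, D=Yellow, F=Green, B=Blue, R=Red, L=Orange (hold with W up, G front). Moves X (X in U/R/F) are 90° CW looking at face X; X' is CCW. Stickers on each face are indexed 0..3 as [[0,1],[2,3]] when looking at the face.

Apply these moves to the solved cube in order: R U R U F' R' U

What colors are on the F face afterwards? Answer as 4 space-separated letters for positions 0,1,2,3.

After move 1 (R): R=RRRR U=WGWG F=GYGY D=YBYB B=WBWB
After move 2 (U): U=WWGG F=RRGY R=WBRR B=OOWB L=GYOO
After move 3 (R): R=RWRB U=WRGY F=RBGB D=YWYO B=GOWB
After move 4 (U): U=GWYR F=RWGB R=GORB B=GYWB L=RBOO
After move 5 (F'): F=WBRG U=GWGR R=WOYB D=BOYO L=RROY
After move 6 (R'): R=OBWY U=GWGG F=WWRR D=BBYG B=OYOB
After move 7 (U): U=GGGW F=OBRR R=OYWY B=RROB L=WWOY
Query: F face = OBRR

Answer: O B R R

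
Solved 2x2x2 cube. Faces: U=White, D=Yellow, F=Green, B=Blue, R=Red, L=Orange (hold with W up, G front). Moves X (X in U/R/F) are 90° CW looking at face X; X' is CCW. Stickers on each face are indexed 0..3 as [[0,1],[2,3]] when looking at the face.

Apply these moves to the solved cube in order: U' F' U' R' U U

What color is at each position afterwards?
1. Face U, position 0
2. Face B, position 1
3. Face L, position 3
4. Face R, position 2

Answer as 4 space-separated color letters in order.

Answer: Y R W O

Derivation:
After move 1 (U'): U=WWWW F=OOGG R=GGRR B=RRBB L=BBOO
After move 2 (F'): F=OGOG U=WWGR R=YGYR D=BOYY L=BWOW
After move 3 (U'): U=WRWG F=BWOG R=OGYR B=YGBB L=RROW
After move 4 (R'): R=GROY U=WBWY F=BROG D=BWYG B=YGOB
After move 5 (U): U=WWYB F=GROG R=YGOY B=RROB L=BROW
After move 6 (U): U=YWBW F=YGOG R=RROY B=BROB L=GROW
Query 1: U[0] = Y
Query 2: B[1] = R
Query 3: L[3] = W
Query 4: R[2] = O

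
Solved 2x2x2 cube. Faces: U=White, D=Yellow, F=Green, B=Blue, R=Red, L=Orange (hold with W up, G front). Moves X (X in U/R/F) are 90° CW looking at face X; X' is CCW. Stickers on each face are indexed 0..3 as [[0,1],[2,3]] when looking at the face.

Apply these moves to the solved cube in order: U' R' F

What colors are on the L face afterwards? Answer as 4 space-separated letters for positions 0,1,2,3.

After move 1 (U'): U=WWWW F=OOGG R=GGRR B=RRBB L=BBOO
After move 2 (R'): R=GRGR U=WBWR F=OWGW D=YOYG B=YRYB
After move 3 (F): F=GOWW U=WBOB R=WRRR D=GGYG L=BYOO
Query: L face = BYOO

Answer: B Y O O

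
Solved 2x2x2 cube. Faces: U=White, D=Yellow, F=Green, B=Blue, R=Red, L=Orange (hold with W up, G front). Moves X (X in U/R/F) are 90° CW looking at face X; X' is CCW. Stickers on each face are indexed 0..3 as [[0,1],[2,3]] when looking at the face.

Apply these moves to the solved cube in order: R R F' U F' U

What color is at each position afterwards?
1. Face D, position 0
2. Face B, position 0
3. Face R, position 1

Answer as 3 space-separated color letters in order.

After move 1 (R): R=RRRR U=WGWG F=GYGY D=YBYB B=WBWB
After move 2 (R): R=RRRR U=WYWY F=GBGB D=YWYW B=GBGB
After move 3 (F'): F=BBGG U=WYRR R=WRYR D=OOYW L=OYOW
After move 4 (U): U=RWRY F=WRGG R=GBYR B=OYGB L=BBOW
After move 5 (F'): F=RGWG U=RWGY R=OBOR D=BWYW L=BYOR
After move 6 (U): U=GRYW F=OBWG R=OYOR B=BYGB L=RGOR
Query 1: D[0] = B
Query 2: B[0] = B
Query 3: R[1] = Y

Answer: B B Y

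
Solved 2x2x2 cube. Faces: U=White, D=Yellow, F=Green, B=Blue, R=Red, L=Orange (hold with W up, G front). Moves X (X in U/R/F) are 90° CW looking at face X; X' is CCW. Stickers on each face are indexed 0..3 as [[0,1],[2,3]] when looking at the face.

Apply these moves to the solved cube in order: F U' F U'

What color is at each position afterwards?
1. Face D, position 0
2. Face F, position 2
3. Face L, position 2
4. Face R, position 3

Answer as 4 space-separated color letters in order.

After move 1 (F): F=GGGG U=WWOO R=WRWR D=RRYY L=OYOY
After move 2 (U'): U=WOWO F=OYGG R=GGWR B=WRBB L=BBOY
After move 3 (F): F=GOGY U=WOYB R=WGOR D=WGYY L=BROR
After move 4 (U'): U=OBWY F=BRGY R=GOOR B=WGBB L=WROR
Query 1: D[0] = W
Query 2: F[2] = G
Query 3: L[2] = O
Query 4: R[3] = R

Answer: W G O R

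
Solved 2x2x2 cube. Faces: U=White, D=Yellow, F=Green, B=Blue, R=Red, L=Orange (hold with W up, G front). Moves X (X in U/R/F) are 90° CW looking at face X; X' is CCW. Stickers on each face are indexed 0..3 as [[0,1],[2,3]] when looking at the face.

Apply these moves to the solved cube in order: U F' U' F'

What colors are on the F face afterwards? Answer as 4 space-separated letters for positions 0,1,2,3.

Answer: W G G R

Derivation:
After move 1 (U): U=WWWW F=RRGG R=BBRR B=OOBB L=GGOO
After move 2 (F'): F=RGRG U=WWBR R=YBYR D=GOYY L=GWOW
After move 3 (U'): U=WRWB F=GWRG R=RGYR B=YBBB L=OOOW
After move 4 (F'): F=WGGR U=WRRY R=OGGR D=OWYY L=OBOW
Query: F face = WGGR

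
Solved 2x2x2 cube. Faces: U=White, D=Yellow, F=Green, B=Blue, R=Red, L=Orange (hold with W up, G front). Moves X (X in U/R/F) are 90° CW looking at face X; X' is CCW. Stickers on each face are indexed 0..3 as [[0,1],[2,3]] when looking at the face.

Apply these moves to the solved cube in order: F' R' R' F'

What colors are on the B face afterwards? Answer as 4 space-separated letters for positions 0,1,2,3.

After move 1 (F'): F=GGGG U=WWRR R=YRYR D=OOYY L=OWOW
After move 2 (R'): R=RRYY U=WBRB F=GWGR D=OGYG B=YBOB
After move 3 (R'): R=RYRY U=WORY F=GBGB D=OWYR B=GBGB
After move 4 (F'): F=BBGG U=WORR R=WYOY D=WWYR L=OYOR
Query: B face = GBGB

Answer: G B G B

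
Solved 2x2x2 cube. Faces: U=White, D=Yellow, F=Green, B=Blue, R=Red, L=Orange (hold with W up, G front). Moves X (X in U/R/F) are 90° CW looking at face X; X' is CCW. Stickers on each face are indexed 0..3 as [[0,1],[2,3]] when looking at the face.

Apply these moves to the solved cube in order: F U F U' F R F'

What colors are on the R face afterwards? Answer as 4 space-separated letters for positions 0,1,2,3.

After move 1 (F): F=GGGG U=WWOO R=WRWR D=RRYY L=OYOY
After move 2 (U): U=OWOW F=WRGG R=BBWR B=OYBB L=GGOY
After move 3 (F): F=GWGR U=OWYG R=OBWR D=WBYY L=GROR
After move 4 (U'): U=WGOY F=GRGR R=GWWR B=OBBB L=OYOR
After move 5 (F): F=GGRR U=WGRY R=OWYR D=WGYY L=OWOB
After move 6 (R): R=YORW U=WGRR F=GGRY D=WBYO B=YBGB
After move 7 (F'): F=GYGR U=WGYR R=BOWW D=WBYO L=OROR
Query: R face = BOWW

Answer: B O W W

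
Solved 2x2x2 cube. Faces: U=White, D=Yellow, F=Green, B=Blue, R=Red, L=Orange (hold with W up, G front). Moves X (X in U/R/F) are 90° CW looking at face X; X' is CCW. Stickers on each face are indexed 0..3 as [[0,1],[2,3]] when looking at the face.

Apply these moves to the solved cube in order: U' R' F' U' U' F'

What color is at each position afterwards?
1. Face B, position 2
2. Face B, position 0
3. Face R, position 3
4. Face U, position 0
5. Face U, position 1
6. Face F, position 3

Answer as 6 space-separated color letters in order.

Answer: Y W R G G O

Derivation:
After move 1 (U'): U=WWWW F=OOGG R=GGRR B=RRBB L=BBOO
After move 2 (R'): R=GRGR U=WBWR F=OWGW D=YOYG B=YRYB
After move 3 (F'): F=WWOG U=WBGG R=ORYR D=BOYG L=BROW
After move 4 (U'): U=BGWG F=BROG R=WWYR B=ORYB L=YROW
After move 5 (U'): U=GGBW F=YROG R=BRYR B=WWYB L=OROW
After move 6 (F'): F=RGYO U=GGBY R=ORBR D=RWYG L=OWOB
Query 1: B[2] = Y
Query 2: B[0] = W
Query 3: R[3] = R
Query 4: U[0] = G
Query 5: U[1] = G
Query 6: F[3] = O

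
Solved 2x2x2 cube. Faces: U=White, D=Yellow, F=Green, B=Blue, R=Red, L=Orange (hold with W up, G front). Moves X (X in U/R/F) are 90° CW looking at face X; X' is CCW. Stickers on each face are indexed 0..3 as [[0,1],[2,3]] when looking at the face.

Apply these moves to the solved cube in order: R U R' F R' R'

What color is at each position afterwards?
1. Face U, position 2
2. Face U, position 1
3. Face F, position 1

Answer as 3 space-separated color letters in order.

Answer: O B B

Derivation:
After move 1 (R): R=RRRR U=WGWG F=GYGY D=YBYB B=WBWB
After move 2 (U): U=WWGG F=RRGY R=WBRR B=OOWB L=GYOO
After move 3 (R'): R=BRWR U=WWGO F=RWGG D=YRYY B=BOBB
After move 4 (F): F=GRGW U=WWOY R=GROR D=WBYY L=GYOR
After move 5 (R'): R=RRGO U=WBOB F=GWGY D=WRYW B=YOBB
After move 6 (R'): R=RORG U=WBOY F=GBGB D=WWYY B=WORB
Query 1: U[2] = O
Query 2: U[1] = B
Query 3: F[1] = B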